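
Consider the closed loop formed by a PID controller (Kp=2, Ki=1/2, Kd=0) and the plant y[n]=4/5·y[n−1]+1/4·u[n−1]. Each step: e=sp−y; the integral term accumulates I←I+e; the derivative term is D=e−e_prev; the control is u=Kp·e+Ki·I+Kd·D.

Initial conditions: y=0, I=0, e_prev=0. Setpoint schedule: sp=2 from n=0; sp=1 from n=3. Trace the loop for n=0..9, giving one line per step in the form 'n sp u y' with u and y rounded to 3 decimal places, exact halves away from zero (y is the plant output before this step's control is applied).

(exact arithmetic carried between steps; '≈' marks a value shown rounded to 6 d.p. or computed from one; I and e_prev carry over from the previous line; the table rounds u and y to 3 d.p., halves away from zero)
n=0: y=0, sp=2, e=sp−y=2; I=2, D=e−e_prev=2; u=2·2+1/2·2+0·2=5; next y=4/5·0+1/4·5=1.25
n=1: y=1.25, sp=2, e=sp−y=0.75; I=2.75, D=e−e_prev=-1.25; u=2·0.75+1/2·2.75+0·(-1.25)=2.875; next y=4/5·1.25+1/4·2.875=1.71875
n=2: y=1.71875, sp=2, e=sp−y=0.28125; I=3.03125, D=e−e_prev=-0.46875; u=2·0.28125+1/2·3.03125+0·(-0.46875)=2.078125; next y=4/5·1.71875+1/4·2.078125≈1.894531
n=3: y≈1.894531, sp=1, e=sp−y≈-0.894531; I≈2.136719, D=e−e_prev≈-1.175781; u=2·(-0.894531)+1/2·2.136719+0·(-1.175781)≈-0.720703; next y=4/5·1.894531+1/4·(-0.720703)≈1.335449
n=4: y≈1.335449, sp=1, e=sp−y≈-0.335449; I≈1.801270, D=e−e_prev≈0.559082; u=2·(-0.335449)+1/2·1.801270+0·0.559082≈0.229736; next y=4/5·1.335449+1/4·0.229736≈1.125793
n=5: y≈1.125793, sp=1, e=sp−y≈-0.125793; I≈1.675476, D=e−e_prev≈0.209656; u=2·(-0.125793)+1/2·1.675476+0·0.209656≈0.586151; next y=4/5·1.125793+1/4·0.586151≈1.047173
n=6: y≈1.047173, sp=1, e=sp−y≈-0.047173; I≈1.628304, D=e−e_prev≈0.078621; u=2·(-0.047173)+1/2·1.628304+0·0.078621≈0.719807; next y=4/5·1.047173+1/4·0.719807≈1.017690
n=7: y≈1.017690, sp=1, e=sp−y≈-0.017690; I≈1.610614, D=e−e_prev≈0.029483; u=2·(-0.017690)+1/2·1.610614+0·0.029483≈0.769928; next y=4/5·1.017690+1/4·0.769928≈1.006634
n=8: y≈1.006634, sp=1, e=sp−y≈-0.006634; I≈1.603980, D=e−e_prev≈0.011056; u=2·(-0.006634)+1/2·1.603980+0·0.011056≈0.788723; next y=4/5·1.006634+1/4·0.788723≈1.002488
n=9: y≈1.002488, sp=1, e=sp−y≈-0.002488; I≈1.601493, D=e−e_prev≈0.004146; u=2·(-0.002488)+1/2·1.601493+0·0.004146≈0.795771; next y=4/5·1.002488+1/4·0.795771≈1.000933

0 2 5.000 0.000
1 2 2.875 1.250
2 2 2.078 1.719
3 1 -0.721 1.895
4 1 0.230 1.335
5 1 0.586 1.126
6 1 0.720 1.047
7 1 0.770 1.018
8 1 0.789 1.007
9 1 0.796 1.002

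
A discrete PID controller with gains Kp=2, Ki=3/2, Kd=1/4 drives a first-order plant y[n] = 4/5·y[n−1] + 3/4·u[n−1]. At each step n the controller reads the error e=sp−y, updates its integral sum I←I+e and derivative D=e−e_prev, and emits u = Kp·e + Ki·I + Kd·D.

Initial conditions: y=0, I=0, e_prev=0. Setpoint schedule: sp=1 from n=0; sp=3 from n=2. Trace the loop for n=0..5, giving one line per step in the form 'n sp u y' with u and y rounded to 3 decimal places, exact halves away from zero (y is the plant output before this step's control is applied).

(exact arithmetic carried between steps; '≈' marks a value shown rounded to 6 d.p. or computed from one; I and e_prev carry over from the previous line; the table rounds u and y to 3 d.p., halves away from zero)
n=0: y=0, sp=1, e=sp−y=1; I=1, D=e−e_prev=1; u=2·1+3/2·1+1/4·1=3.75; next y=4/5·0+3/4·3.75=2.8125
n=1: y=2.8125, sp=1, e=sp−y=-1.8125; I=-0.8125, D=e−e_prev=-2.8125; u=2·(-1.8125)+3/2·(-0.8125)+1/4·(-2.8125)=-5.546875; next y=4/5·2.8125+3/4·(-5.546875)≈-1.910156
n=2: y≈-1.910156, sp=3, e=sp−y≈4.910156; I≈4.097656, D=e−e_prev≈6.722656; u=2·4.910156+3/2·4.097656+1/4·6.722656≈17.647461; next y=4/5·(-1.910156)+3/4·17.647461≈11.707471
n=3: y≈11.707471, sp=3, e=sp−y≈-8.707471; I≈-4.609814, D=e−e_prev≈-13.617627; u=2·(-8.707471)+3/2·(-4.609814)+1/4·(-13.617627)≈-27.734070; next y=4/5·11.707471+3/4·(-27.734070)≈-11.434576
n=4: y≈-11.434576, sp=3, e=sp−y≈14.434576; I≈9.824761, D=e−e_prev≈23.142047; u=2·14.434576+3/2·9.824761+1/4·23.142047≈49.391805; next y=4/5·(-11.434576)+3/4·49.391805≈27.896193
n=5: y≈27.896193, sp=3, e=sp−y≈-24.896193; I≈-15.071432, D=e−e_prev≈-39.330769; u=2·(-24.896193)+3/2·(-15.071432)+1/4·(-39.330769)≈-82.232227; next y=4/5·27.896193+3/4·(-82.232227)≈-39.357215

0 1 3.750 0.000
1 1 -5.547 2.813
2 3 17.647 -1.910
3 3 -27.734 11.707
4 3 49.392 -11.435
5 3 -82.232 27.896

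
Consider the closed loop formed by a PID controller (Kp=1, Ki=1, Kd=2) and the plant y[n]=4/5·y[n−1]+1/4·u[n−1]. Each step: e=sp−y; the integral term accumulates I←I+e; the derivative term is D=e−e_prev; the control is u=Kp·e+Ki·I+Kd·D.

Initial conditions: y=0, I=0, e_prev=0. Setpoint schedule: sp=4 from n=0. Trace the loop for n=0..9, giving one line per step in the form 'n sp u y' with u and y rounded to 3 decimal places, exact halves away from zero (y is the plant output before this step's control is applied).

0 4 16.000 0.000
1 4 -4.000 4.000
2 4 11.200 2.200
3 4 -0.040 4.560
4 4 7.808 3.638
5 4 1.428 4.862
6 4 5.476 4.247
7 4 1.920 4.767
8 4 4.086 4.293
9 4 2.195 4.456

(exact arithmetic carried between steps; '≈' marks a value shown rounded to 6 d.p. or computed from one; I and e_prev carry over from the previous line; the table rounds u and y to 3 d.p., halves away from zero)
n=0: y=0, sp=4, e=sp−y=4; I=4, D=e−e_prev=4; u=1·4+1·4+2·4=16; next y=4/5·0+1/4·16=4
n=1: y=4, sp=4, e=sp−y=0; I=4, D=e−e_prev=-4; u=1·0+1·4+2·(-4)=-4; next y=4/5·4+1/4·(-4)=2.2
n=2: y=2.2, sp=4, e=sp−y=1.8; I=5.8, D=e−e_prev=1.8; u=1·1.8+1·5.8+2·1.8=11.2; next y=4/5·2.2+1/4·11.2=4.56
n=3: y=4.56, sp=4, e=sp−y=-0.56; I=5.24, D=e−e_prev=-2.36; u=1·(-0.56)+1·5.24+2·(-2.36)=-0.04; next y=4/5·4.56+1/4·(-0.04)=3.638
n=4: y=3.638, sp=4, e=sp−y=0.362; I=5.602, D=e−e_prev=0.922; u=1·0.362+1·5.602+2·0.922=7.808; next y=4/5·3.638+1/4·7.808=4.8624
n=5: y=4.8624, sp=4, e=sp−y=-0.8624; I=4.7396, D=e−e_prev=-1.2244; u=1·(-0.8624)+1·4.7396+2·(-1.2244)=1.4284; next y=4/5·4.8624+1/4·1.4284=4.24702
n=6: y=4.24702, sp=4, e=sp−y=-0.24702; I=4.49258, D=e−e_prev=0.61538; u=1·(-0.24702)+1·4.49258+2·0.61538=5.47632; next y=4/5·4.24702+1/4·5.47632=4.766696
n=7: y=4.766696, sp=4, e=sp−y=-0.766696; I=3.725884, D=e−e_prev=-0.519676; u=1·(-0.766696)+1·3.725884+2·(-0.519676)=1.919836; next y=4/5·4.766696+1/4·1.919836≈4.293316
n=8: y≈4.293316, sp=4, e=sp−y≈-0.293316; I≈3.432568, D=e−e_prev≈0.473380; u=1·(-0.293316)+1·3.432568+2·0.473380≈4.086013; next y=4/5·4.293316+1/4·4.086013≈4.456156
n=9: y≈4.456156, sp=4, e=sp−y≈-0.456156; I≈2.976412, D=e−e_prev≈-0.162840; u=1·(-0.456156)+1·2.976412+2·(-0.162840)≈2.194576; next y=4/5·4.456156+1/4·2.194576≈4.113569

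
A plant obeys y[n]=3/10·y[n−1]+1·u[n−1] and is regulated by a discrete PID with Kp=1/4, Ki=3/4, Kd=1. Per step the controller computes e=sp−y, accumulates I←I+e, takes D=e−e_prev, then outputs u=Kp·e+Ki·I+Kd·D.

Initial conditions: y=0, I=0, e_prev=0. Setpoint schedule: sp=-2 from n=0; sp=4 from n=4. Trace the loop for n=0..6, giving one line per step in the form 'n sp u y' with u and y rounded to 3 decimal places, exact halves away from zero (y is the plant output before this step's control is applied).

(exact arithmetic carried between steps; '≈' marks a value shown rounded to 6 d.p. or computed from one; I and e_prev carry over from the previous line; the table rounds u and y to 3 d.p., halves away from zero)
n=0: y=0, sp=-2, e=sp−y=-2; I=-2, D=e−e_prev=-2; u=1/4·(-2)+3/4·(-2)+1·(-2)=-4; next y=3/10·0+1·(-4)=-4
n=1: y=-4, sp=-2, e=sp−y=2; I=0, D=e−e_prev=4; u=1/4·2+3/4·0+1·4=4.5; next y=3/10·(-4)+1·4.5=3.3
n=2: y=3.3, sp=-2, e=sp−y=-5.3; I=-5.3, D=e−e_prev=-7.3; u=1/4·(-5.3)+3/4·(-5.3)+1·(-7.3)=-12.6; next y=3/10·3.3+1·(-12.6)=-11.61
n=3: y=-11.61, sp=-2, e=sp−y=9.61; I=4.31, D=e−e_prev=14.91; u=1/4·9.61+3/4·4.31+1·14.91=20.545; next y=3/10·(-11.61)+1·20.545=17.062
n=4: y=17.062, sp=4, e=sp−y=-13.062; I=-8.752, D=e−e_prev=-22.672; u=1/4·(-13.062)+3/4·(-8.752)+1·(-22.672)=-32.5015; next y=3/10·17.062+1·(-32.5015)=-27.3829
n=5: y=-27.3829, sp=4, e=sp−y=31.3829; I=22.6309, D=e−e_prev=44.4449; u=1/4·31.3829+3/4·22.6309+1·44.4449=69.2638; next y=3/10·(-27.3829)+1·69.2638=61.04893
n=6: y=61.04893, sp=4, e=sp−y=-57.04893; I=-34.41803, D=e−e_prev=-88.43183; u=1/4·(-57.04893)+3/4·(-34.41803)+1·(-88.43183)=-128.507585; next y=3/10·61.04893+1·(-128.507585)=-110.192906

0 -2 -4.000 0.000
1 -2 4.500 -4.000
2 -2 -12.600 3.300
3 -2 20.545 -11.610
4 4 -32.502 17.062
5 4 69.264 -27.383
6 4 -128.508 61.049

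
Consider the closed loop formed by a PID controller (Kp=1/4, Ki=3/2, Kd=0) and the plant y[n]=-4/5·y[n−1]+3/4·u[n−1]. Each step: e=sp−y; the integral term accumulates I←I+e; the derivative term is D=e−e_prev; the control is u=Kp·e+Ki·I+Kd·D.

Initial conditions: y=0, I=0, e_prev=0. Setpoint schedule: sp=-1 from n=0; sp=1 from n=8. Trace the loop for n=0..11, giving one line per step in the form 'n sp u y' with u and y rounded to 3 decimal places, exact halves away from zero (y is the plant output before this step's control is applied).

0 -1 -1.750 0.000
1 -1 -0.953 -1.313
2 -1 -3.368 0.335
3 -1 0.105 -2.794
4 -1 -6.143 2.314
5 -1 4.238 -6.459
6 -1 -13.481 8.346
7 -1 16.483 -16.787
8 1 -30.850 25.792
9 1 53.698 -43.771
10 1 -87.503 75.290
11 1 153.073 -125.859

(exact arithmetic carried between steps; '≈' marks a value shown rounded to 6 d.p. or computed from one; I and e_prev carry over from the previous line; the table rounds u and y to 3 d.p., halves away from zero)
n=0: y=0, sp=-1, e=sp−y=-1; I=-1, D=e−e_prev=-1; u=1/4·(-1)+3/2·(-1)+0·(-1)=-1.75; next y=-4/5·0+3/4·(-1.75)=-1.3125
n=1: y=-1.3125, sp=-1, e=sp−y=0.3125; I=-0.6875, D=e−e_prev=1.3125; u=1/4·0.3125+3/2·(-0.6875)+0·1.3125=-0.953125; next y=-4/5·(-1.3125)+3/4·(-0.953125)≈0.335156
n=2: y≈0.335156, sp=-1, e=sp−y≈-1.335156; I≈-2.022656, D=e−e_prev≈-1.647656; u=1/4·(-1.335156)+3/2·(-2.022656)+0·(-1.647656)≈-3.367773; next y=-4/5·0.335156+3/4·(-3.367773)≈-2.793955
n=3: y≈-2.793955, sp=-1, e=sp−y≈1.793955; I≈-0.228701, D=e−e_prev≈3.129111; u=1/4·1.793955+3/2·(-0.228701)+0·3.129111≈0.105437; next y=-4/5·(-2.793955)+3/4·0.105437≈2.314242
n=4: y≈2.314242, sp=-1, e=sp−y≈-3.314242; I≈-3.542943, D=e−e_prev≈-5.108197; u=1/4·(-3.314242)+3/2·(-3.542943)+0·(-5.108197)≈-6.142975; next y=-4/5·2.314242+3/4·(-6.142975)≈-6.458625
n=5: y≈-6.458625, sp=-1, e=sp−y≈5.458625; I≈1.915682, D=e−e_prev≈8.772866; u=1/4·5.458625+3/2·1.915682+0·8.772866≈4.238179; next y=-4/5·(-6.458625)+3/4·4.238179≈8.345534
n=6: y≈8.345534, sp=-1, e=sp−y≈-9.345534; I≈-7.429852, D=e−e_prev≈-14.804158; u=1/4·(-9.345534)+3/2·(-7.429852)+0·(-14.804158)≈-13.481162; next y=-4/5·8.345534+3/4·(-13.481162)≈-16.787298
n=7: y≈-16.787298, sp=-1, e=sp−y≈15.787298; I≈8.357446, D=e−e_prev≈25.132832; u=1/4·15.787298+3/2·8.357446+0·25.132832≈16.482994; next y=-4/5·(-16.787298)+3/4·16.482994≈25.792084
n=8: y≈25.792084, sp=1, e=sp−y≈-24.792084; I≈-16.434638, D=e−e_prev≈-40.579382; u=1/4·(-24.792084)+3/2·(-16.434638)+0·(-40.579382)≈-30.849977; next y=-4/5·25.792084+3/4·(-30.849977)≈-43.771150
n=9: y≈-43.771150, sp=1, e=sp−y≈44.771150; I≈28.336512, D=e−e_prev≈69.563234; u=1/4·44.771150+3/2·28.336512+0·69.563234≈53.697556; next y=-4/5·(-43.771150)+3/4·53.697556≈75.290087
n=10: y≈75.290087, sp=1, e=sp−y≈-74.290087; I≈-45.953575, D=e−e_prev≈-119.061237; u=1/4·(-74.290087)+3/2·(-45.953575)+0·(-119.061237)≈-87.502884; next y=-4/5·75.290087+3/4·(-87.502884)≈-125.859233
n=11: y≈-125.859233, sp=1, e=sp−y≈126.859233; I≈80.905658, D=e−e_prev≈201.149320; u=1/4·126.859233+3/2·80.905658+0·201.149320≈153.073295; next y=-4/5·(-125.859233)+3/4·153.073295≈215.492357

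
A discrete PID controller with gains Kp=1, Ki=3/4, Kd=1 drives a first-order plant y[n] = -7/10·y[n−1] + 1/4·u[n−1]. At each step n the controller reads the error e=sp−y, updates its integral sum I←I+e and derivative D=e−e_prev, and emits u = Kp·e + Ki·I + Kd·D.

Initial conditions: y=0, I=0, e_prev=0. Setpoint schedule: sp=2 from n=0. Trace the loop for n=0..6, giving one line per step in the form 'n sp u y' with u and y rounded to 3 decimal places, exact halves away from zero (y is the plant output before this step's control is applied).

(exact arithmetic carried between steps; '≈' marks a value shown rounded to 6 d.p. or computed from one; I and e_prev carry over from the previous line; the table rounds u and y to 3 d.p., halves away from zero)
n=0: y=0, sp=2, e=sp−y=2; I=2, D=e−e_prev=2; u=1·2+3/4·2+1·2=5.5; next y=-7/10·0+1/4·5.5=1.375
n=1: y=1.375, sp=2, e=sp−y=0.625; I=2.625, D=e−e_prev=-1.375; u=1·0.625+3/4·2.625+1·(-1.375)=1.21875; next y=-7/10·1.375+1/4·1.21875≈-0.657813
n=2: y≈-0.657813, sp=2, e=sp−y≈2.657813; I≈5.282813, D=e−e_prev≈2.032813; u=1·2.657813+3/4·5.282813+1·2.032813≈8.652734; next y=-7/10·(-0.657813)+1/4·8.652734≈2.623652
n=3: y≈2.623652, sp=2, e=sp−y≈-0.623652; I≈4.659160, D=e−e_prev≈-3.281465; u=1·(-0.623652)+3/4·4.659160+1·(-3.281465)≈-0.410747; next y=-7/10·2.623652+1/4·(-0.410747)≈-1.939243
n=4: y≈-1.939243, sp=2, e=sp−y≈3.939243; I≈8.598404, D=e−e_prev≈4.562896; u=1·3.939243+3/4·8.598404+1·4.562896≈14.950942; next y=-7/10·(-1.939243)+1/4·14.950942≈5.095206
n=5: y≈5.095206, sp=2, e=sp−y≈-3.095206; I≈5.503198, D=e−e_prev≈-7.034449; u=1·(-3.095206)+3/4·5.503198+1·(-7.034449)≈-6.002257; next y=-7/10·5.095206+1/4·(-6.002257)≈-5.067208
n=6: y≈-5.067208, sp=2, e=sp−y≈7.067208; I≈12.570406, D=e−e_prev≈10.162414; u=1·7.067208+3/4·12.570406+1·10.162414≈26.657427; next y=-7/10·(-5.067208)+1/4·26.657427≈10.211403

0 2 5.500 0.000
1 2 1.219 1.375
2 2 8.653 -0.658
3 2 -0.411 2.624
4 2 14.951 -1.939
5 2 -6.002 5.095
6 2 26.657 -5.067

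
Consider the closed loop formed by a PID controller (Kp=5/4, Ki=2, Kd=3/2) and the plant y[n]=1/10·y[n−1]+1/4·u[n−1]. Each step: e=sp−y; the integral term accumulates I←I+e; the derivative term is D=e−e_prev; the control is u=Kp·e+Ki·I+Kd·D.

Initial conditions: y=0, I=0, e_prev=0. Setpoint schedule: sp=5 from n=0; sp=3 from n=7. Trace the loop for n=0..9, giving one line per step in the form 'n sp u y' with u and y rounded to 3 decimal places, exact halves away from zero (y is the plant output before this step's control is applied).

(exact arithmetic carried between steps; '≈' marks a value shown rounded to 6 d.p. or computed from one; I and e_prev carry over from the previous line; the table rounds u and y to 3 d.p., halves away from zero)
n=0: y=0, sp=5, e=sp−y=5; I=5, D=e−e_prev=5; u=5/4·5+2·5+3/2·5=23.75; next y=1/10·0+1/4·23.75=5.9375
n=1: y=5.9375, sp=5, e=sp−y=-0.9375; I=4.0625, D=e−e_prev=-5.9375; u=5/4·(-0.9375)+2·4.0625+3/2·(-5.9375)=-1.953125; next y=1/10·5.9375+1/4·(-1.953125)≈0.105469
n=2: y≈0.105469, sp=5, e=sp−y≈4.894531; I≈8.957031, D=e−e_prev≈5.832031; u=5/4·4.894531+2·8.957031+3/2·5.832031≈32.780273; next y=1/10·0.105469+1/4·32.780273≈8.205615
n=3: y≈8.205615, sp=5, e=sp−y≈-3.205615; I≈5.751416, D=e−e_prev≈-8.100146; u=5/4·(-3.205615)+2·5.751416+3/2·(-8.100146)≈-4.654407; next y=1/10·8.205615+1/4·(-4.654407)≈-0.343040
n=4: y≈-0.343040, sp=5, e=sp−y≈5.343040; I≈11.094456, D=e−e_prev≈8.548655; u=5/4·5.343040+2·11.094456+3/2·8.548655≈41.690696; next y=1/10·(-0.343040)+1/4·41.690696≈10.388370
n=5: y≈10.388370, sp=5, e=sp−y≈-5.388370; I≈5.706086, D=e−e_prev≈-10.731410; u=5/4·(-5.388370)+2·5.706086+3/2·(-10.731410)≈-11.420405; next y=1/10·10.388370+1/4·(-11.420405)≈-1.816264
n=6: y≈-1.816264, sp=5, e=sp−y≈6.816264; I≈12.522351, D=e−e_prev≈12.204634; u=5/4·6.816264+2·12.522351+3/2·12.204634≈51.871983; next y=1/10·(-1.816264)+1/4·51.871983≈12.786369
n=7: y≈12.786369, sp=3, e=sp−y≈-9.786369; I≈2.735981, D=e−e_prev≈-16.602633; u=5/4·(-9.786369)+2·2.735981+3/2·(-16.602633)≈-31.664949; next y=1/10·12.786369+1/4·(-31.664949)≈-6.637600
n=8: y≈-6.637600, sp=3, e=sp−y≈9.637600; I≈12.373582, D=e−e_prev≈19.423970; u=5/4·9.637600+2·12.373582+3/2·19.423970≈65.930118; next y=1/10·(-6.637600)+1/4·65.930118≈15.818769
n=9: y≈15.818769, sp=3, e=sp−y≈-12.818769; I≈-0.445188, D=e−e_prev≈-22.456370; u=5/4·(-12.818769)+2·(-0.445188)+3/2·(-22.456370)≈-50.598392; next y=1/10·15.818769+1/4·(-50.598392)≈-11.067721

0 5 23.750 0.000
1 5 -1.953 5.938
2 5 32.780 0.105
3 5 -4.654 8.206
4 5 41.691 -0.343
5 5 -11.420 10.388
6 5 51.872 -1.816
7 3 -31.665 12.786
8 3 65.930 -6.638
9 3 -50.598 15.819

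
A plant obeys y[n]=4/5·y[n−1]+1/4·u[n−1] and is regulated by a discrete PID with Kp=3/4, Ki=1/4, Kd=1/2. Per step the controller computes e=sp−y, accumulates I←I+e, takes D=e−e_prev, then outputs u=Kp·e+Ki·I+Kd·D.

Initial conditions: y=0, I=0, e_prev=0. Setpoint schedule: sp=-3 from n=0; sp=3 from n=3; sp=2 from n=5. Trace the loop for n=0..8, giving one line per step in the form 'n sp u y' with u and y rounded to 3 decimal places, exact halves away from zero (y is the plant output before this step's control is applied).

0 -3 -4.500 0.000
1 -3 -2.063 -1.125
2 -3 -2.658 -1.416
3 3 6.373 -1.797
4 3 1.452 0.156
5 2 1.142 0.488
6 2 1.904 0.676
7 2 1.818 1.016
8 2 1.857 1.268

(exact arithmetic carried between steps; '≈' marks a value shown rounded to 6 d.p. or computed from one; I and e_prev carry over from the previous line; the table rounds u and y to 3 d.p., halves away from zero)
n=0: y=0, sp=-3, e=sp−y=-3; I=-3, D=e−e_prev=-3; u=3/4·(-3)+1/4·(-3)+1/2·(-3)=-4.5; next y=4/5·0+1/4·(-4.5)=-1.125
n=1: y=-1.125, sp=-3, e=sp−y=-1.875; I=-4.875, D=e−e_prev=1.125; u=3/4·(-1.875)+1/4·(-4.875)+1/2·1.125=-2.0625; next y=4/5·(-1.125)+1/4·(-2.0625)=-1.415625
n=2: y=-1.415625, sp=-3, e=sp−y=-1.584375; I=-6.459375, D=e−e_prev=0.290625; u=3/4·(-1.584375)+1/4·(-6.459375)+1/2·0.290625≈-2.657813; next y=4/5·(-1.415625)+1/4·(-2.657813)≈-1.796953
n=3: y≈-1.796953, sp=3, e=sp−y≈4.796953; I≈-1.662422, D=e−e_prev≈6.381328; u=3/4·4.796953+1/4·(-1.662422)+1/2·6.381328≈6.372773; next y=4/5·(-1.796953)+1/4·6.372773≈0.155631
n=4: y≈0.155631, sp=3, e=sp−y≈2.844369; I≈1.181947, D=e−e_prev≈-1.952584; u=3/4·2.844369+1/4·1.181947+1/2·(-1.952584)≈1.452472; next y=4/5·0.155631+1/4·1.452472≈0.487623
n=5: y≈0.487623, sp=2, e=sp−y≈1.512377; I≈2.694325, D=e−e_prev≈-1.331992; u=3/4·1.512377+1/4·2.694325+1/2·(-1.331992)≈1.141868; next y=4/5·0.487623+1/4·1.141868≈0.675565
n=6: y≈0.675565, sp=2, e=sp−y≈1.324435; I≈4.018759, D=e−e_prev≈-0.187943; u=3/4·1.324435+1/4·4.018759+1/2·(-0.187943)≈1.904045; next y=4/5·0.675565+1/4·1.904045≈1.016463
n=7: y≈1.016463, sp=2, e=sp−y≈0.983537; I≈5.002296, D=e−e_prev≈-0.340898; u=3/4·0.983537+1/4·5.002296+1/2·(-0.340898)≈1.817777; next y=4/5·1.016463+1/4·1.817777≈1.267615
n=8: y≈1.267615, sp=2, e=sp−y≈0.732385; I≈5.734681, D=e−e_prev≈-0.251152; u=3/4·0.732385+1/4·5.734681+1/2·(-0.251152)≈1.857383; next y=4/5·1.267615+1/4·1.857383≈1.478438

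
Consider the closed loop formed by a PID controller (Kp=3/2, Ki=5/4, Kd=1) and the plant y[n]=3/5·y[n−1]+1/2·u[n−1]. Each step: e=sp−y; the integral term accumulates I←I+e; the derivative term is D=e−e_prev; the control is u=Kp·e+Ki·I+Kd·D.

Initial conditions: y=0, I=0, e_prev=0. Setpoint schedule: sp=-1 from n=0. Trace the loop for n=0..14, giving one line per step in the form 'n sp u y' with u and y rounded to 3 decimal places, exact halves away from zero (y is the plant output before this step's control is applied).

(exact arithmetic carried between steps; '≈' marks a value shown rounded to 6 d.p. or computed from one; I and e_prev carry over from the previous line; the table rounds u and y to 3 d.p., halves away from zero)
n=0: y=0, sp=-1, e=sp−y=-1; I=-1, D=e−e_prev=-1; u=3/2·(-1)+5/4·(-1)+1·(-1)=-3.75; next y=3/5·0+1/2·(-3.75)=-1.875
n=1: y=-1.875, sp=-1, e=sp−y=0.875; I=-0.125, D=e−e_prev=1.875; u=3/2·0.875+5/4·(-0.125)+1·1.875=3.03125; next y=3/5·(-1.875)+1/2·3.03125=0.390625
n=2: y=0.390625, sp=-1, e=sp−y=-1.390625; I=-1.515625, D=e−e_prev=-2.265625; u=3/2·(-1.390625)+5/4·(-1.515625)+1·(-2.265625)≈-6.246094; next y=3/5·0.390625+1/2·(-6.246094)≈-2.888672
n=3: y≈-2.888672, sp=-1, e=sp−y≈1.888672; I≈0.373047, D=e−e_prev≈3.279297; u=3/2·1.888672+5/4·0.373047+1·3.279297≈6.578613; next y=3/5·(-2.888672)+1/2·6.578613≈1.556104
n=4: y≈1.556104, sp=-1, e=sp−y≈-2.556104; I≈-2.183057, D=e−e_prev≈-4.444775; u=3/2·(-2.556104)+5/4·(-2.183057)+1·(-4.444775)≈-11.007751; next y=3/5·1.556104+1/2·(-11.007751)≈-4.570214
n=5: y≈-4.570214, sp=-1, e=sp−y≈3.570214; I≈1.387157, D=e−e_prev≈6.126317; u=3/2·3.570214+5/4·1.387157+1·6.126317≈13.215584; next y=3/5·(-4.570214)+1/2·13.215584≈3.865664
n=6: y≈3.865664, sp=-1, e=sp−y≈-4.865664; I≈-3.478507, D=e−e_prev≈-8.435877; u=3/2·(-4.865664)+5/4·(-3.478507)+1·(-8.435877)≈-20.082506; next y=3/5·3.865664+1/2·(-20.082506)≈-7.721855
n=7: y≈-7.721855, sp=-1, e=sp−y≈6.721855; I≈3.243348, D=e−e_prev≈11.587519; u=3/2·6.721855+5/4·3.243348+1·11.587519≈25.724486; next y=3/5·(-7.721855)+1/2·25.724486≈8.229130
n=8: y≈8.229130, sp=-1, e=sp−y≈-9.229130; I≈-5.985782, D=e−e_prev≈-15.950985; u=3/2·(-9.229130)+5/4·(-5.985782)+1·(-15.950985)≈-37.276908; next y=3/5·8.229130+1/2·(-37.276908)≈-13.700976
n=9: y≈-13.700976, sp=-1, e=sp−y≈12.700976; I≈6.715194, D=e−e_prev≈21.930106; u=3/2·12.700976+5/4·6.715194+1·21.930106≈49.375562; next y=3/5·(-13.700976)+1/2·49.375562≈16.467196
n=10: y≈16.467196, sp=-1, e=sp−y≈-17.467196; I≈-10.752002, D=e−e_prev≈-30.168171; u=3/2·(-17.467196)+5/4·(-10.752002)+1·(-30.168171)≈-69.808967; next y=3/5·16.467196+1/2·(-69.808967)≈-25.024166
n=11: y≈-25.024166, sp=-1, e=sp−y≈24.024166; I≈13.272164, D=e−e_prev≈41.491362; u=3/2·24.024166+5/4·13.272164+1·41.491362≈94.117816; next y=3/5·(-25.024166)+1/2·94.117816≈32.044409
n=12: y≈32.044409, sp=-1, e=sp−y≈-33.044409; I≈-19.772244, D=e−e_prev≈-57.068575; u=3/2·(-33.044409)+5/4·(-19.772244)+1·(-57.068575)≈-131.350493; next y=3/5·32.044409+1/2·(-131.350493)≈-46.448601
n=13: y≈-46.448601, sp=-1, e=sp−y≈45.448601; I≈25.676357, D=e−e_prev≈78.493010; u=3/2·45.448601+5/4·25.676357+1·78.493010≈178.761358; next y=3/5·(-46.448601)+1/2·178.761358≈61.511518
n=14: y≈61.511518, sp=-1, e=sp−y≈-62.511518; I≈-36.835161, D=e−e_prev≈-107.960119; u=3/2·(-62.511518)+5/4·(-36.835161)+1·(-107.960119)≈-247.771348; next y=3/5·61.511518+1/2·(-247.771348)≈-86.978763

0 -1 -3.750 0.000
1 -1 3.031 -1.875
2 -1 -6.246 0.391
3 -1 6.579 -2.889
4 -1 -11.008 1.556
5 -1 13.216 -4.570
6 -1 -20.083 3.866
7 -1 25.724 -7.722
8 -1 -37.277 8.229
9 -1 49.376 -13.701
10 -1 -69.809 16.467
11 -1 94.118 -25.024
12 -1 -131.350 32.044
13 -1 178.761 -46.449
14 -1 -247.771 61.512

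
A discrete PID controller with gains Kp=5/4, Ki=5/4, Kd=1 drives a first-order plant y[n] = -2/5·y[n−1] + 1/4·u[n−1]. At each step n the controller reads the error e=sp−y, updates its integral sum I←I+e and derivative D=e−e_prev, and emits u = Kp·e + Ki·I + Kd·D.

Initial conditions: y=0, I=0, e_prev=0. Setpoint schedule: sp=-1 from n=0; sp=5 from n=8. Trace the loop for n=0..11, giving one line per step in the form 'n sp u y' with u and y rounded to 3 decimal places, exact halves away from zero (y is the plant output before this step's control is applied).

(exact arithmetic carried between steps; '≈' marks a value shown rounded to 6 d.p. or computed from one; I and e_prev carry over from the previous line; the table rounds u and y to 3 d.p., halves away from zero)
n=0: y=0, sp=-1, e=sp−y=-1; I=-1, D=e−e_prev=-1; u=5/4·(-1)+5/4·(-1)+1·(-1)=-3.5; next y=-2/5·0+1/4·(-3.5)=-0.875
n=1: y=-0.875, sp=-1, e=sp−y=-0.125; I=-1.125, D=e−e_prev=0.875; u=5/4·(-0.125)+5/4·(-1.125)+1·0.875=-0.6875; next y=-2/5·(-0.875)+1/4·(-0.6875)=0.178125
n=2: y=0.178125, sp=-1, e=sp−y=-1.178125; I=-2.303125, D=e−e_prev=-1.053125; u=5/4·(-1.178125)+5/4·(-2.303125)+1·(-1.053125)≈-5.404688; next y=-2/5·0.178125+1/4·(-5.404688)≈-1.422422
n=3: y≈-1.422422, sp=-1, e=sp−y≈0.422422; I≈-1.880703, D=e−e_prev≈1.600547; u=5/4·0.422422+5/4·(-1.880703)+1·1.600547≈-0.222305; next y=-2/5·(-1.422422)+1/4·(-0.222305)≈0.513393
n=4: y≈0.513393, sp=-1, e=sp−y≈-1.513393; I≈-3.394096, D=e−e_prev≈-1.935814; u=5/4·(-1.513393)+5/4·(-3.394096)+1·(-1.935814)≈-8.070175; next y=-2/5·0.513393+1/4·(-8.070175)≈-2.222901
n=5: y≈-2.222901, sp=-1, e=sp−y≈1.222901; I≈-2.171195, D=e−e_prev≈2.736293; u=5/4·1.222901+5/4·(-2.171195)+1·2.736293≈1.550926; next y=-2/5·(-2.222901)+1/4·1.550926≈1.276892
n=6: y≈1.276892, sp=-1, e=sp−y≈-2.276892; I≈-4.448087, D=e−e_prev≈-3.499792; u=5/4·(-2.276892)+5/4·(-4.448087)+1·(-3.499792)≈-11.906015; next y=-2/5·1.276892+1/4·(-11.906015)≈-3.487260
n=7: y≈-3.487260, sp=-1, e=sp−y≈2.487260; I≈-1.960826, D=e−e_prev≈4.764152; u=5/4·2.487260+5/4·(-1.960826)+1·4.764152≈5.422195; next y=-2/5·(-3.487260)+1/4·5.422195≈2.750453
n=8: y≈2.750453, sp=5, e=sp−y≈2.249547; I≈0.288721, D=e−e_prev≈-0.237713; u=5/4·2.249547+5/4·0.288721+1·(-0.237713)≈2.935121; next y=-2/5·2.750453+1/4·2.935121≈-0.366401
n=9: y≈-0.366401, sp=5, e=sp−y≈5.366401; I≈5.655122, D=e−e_prev≈3.116854; u=5/4·5.366401+5/4·5.655122+1·3.116854≈16.893757; next y=-2/5·(-0.366401)+1/4·16.893757≈4.370000
n=10: y≈4.370000, sp=5, e=sp−y≈0.630000; I≈6.285122, D=e−e_prev≈-4.736400; u=5/4·0.630000+5/4·6.285122+1·(-4.736400)≈3.907503; next y=-2/5·4.370000+1/4·3.907503≈-0.771124
n=11: y≈-0.771124, sp=5, e=sp−y≈5.771124; I≈12.056246, D=e−e_prev≈5.141124; u=5/4·5.771124+5/4·12.056246+1·5.141124≈27.425337; next y=-2/5·(-0.771124)+1/4·27.425337≈7.164784

0 -1 -3.500 0.000
1 -1 -0.688 -0.875
2 -1 -5.405 0.178
3 -1 -0.222 -1.422
4 -1 -8.070 0.513
5 -1 1.551 -2.223
6 -1 -11.906 1.277
7 -1 5.422 -3.487
8 5 2.935 2.750
9 5 16.894 -0.366
10 5 3.908 4.370
11 5 27.425 -0.771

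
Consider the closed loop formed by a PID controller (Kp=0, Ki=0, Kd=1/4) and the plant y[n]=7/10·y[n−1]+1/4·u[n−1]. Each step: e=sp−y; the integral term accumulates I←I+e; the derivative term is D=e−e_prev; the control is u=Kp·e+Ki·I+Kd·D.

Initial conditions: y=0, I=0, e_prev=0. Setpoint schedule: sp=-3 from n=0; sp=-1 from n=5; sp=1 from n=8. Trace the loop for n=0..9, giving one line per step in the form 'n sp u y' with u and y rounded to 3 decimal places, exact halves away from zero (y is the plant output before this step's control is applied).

0 -3 -0.750 0.000
1 -3 0.047 -0.188
2 -3 -0.017 -0.120
3 -3 -0.008 -0.088
4 -3 -0.006 -0.064
5 -1 0.496 -0.046
6 -1 -0.034 0.092
7 -1 0.009 0.056
8 1 0.504 0.041
9 1 -0.028 0.155

(exact arithmetic carried between steps; '≈' marks a value shown rounded to 6 d.p. or computed from one; I and e_prev carry over from the previous line; the table rounds u and y to 3 d.p., halves away from zero)
n=0: y=0, sp=-3, e=sp−y=-3; I=-3, D=e−e_prev=-3; u=0·(-3)+0·(-3)+1/4·(-3)=-0.75; next y=7/10·0+1/4·(-0.75)=-0.1875
n=1: y=-0.1875, sp=-3, e=sp−y=-2.8125; I=-5.8125, D=e−e_prev=0.1875; u=0·(-2.8125)+0·(-5.8125)+1/4·0.1875=0.046875; next y=7/10·(-0.1875)+1/4·0.046875≈-0.119531
n=2: y≈-0.119531, sp=-3, e=sp−y≈-2.880469; I≈-8.692969, D=e−e_prev≈-0.067969; u=0·(-2.880469)+0·(-8.692969)+1/4·(-0.067969)≈-0.016992; next y=7/10·(-0.119531)+1/4·(-0.016992)≈-0.087920
n=3: y≈-0.087920, sp=-3, e=sp−y≈-2.912080; I≈-11.605049, D=e−e_prev≈-0.031611; u=0·(-2.912080)+0·(-11.605049)+1/4·(-0.031611)≈-0.007903; next y=7/10·(-0.087920)+1/4·(-0.007903)≈-0.063520
n=4: y≈-0.063520, sp=-3, e=sp−y≈-2.936480; I≈-14.541529, D=e−e_prev≈-0.024400; u=0·(-2.936480)+0·(-14.541529)+1/4·(-0.024400)≈-0.006100; next y=7/10·(-0.063520)+1/4·(-0.006100)≈-0.045989
n=5: y≈-0.045989, sp=-1, e=sp−y≈-0.954011; I≈-15.495540, D=e−e_prev≈1.982469; u=0·(-0.954011)+0·(-15.495540)+1/4·1.982469≈0.495617; next y=7/10·(-0.045989)+1/4·0.495617≈0.091712
n=6: y≈0.091712, sp=-1, e=sp−y≈-1.091712; I≈-16.587253, D=e−e_prev≈-0.137701; u=0·(-1.091712)+0·(-16.587253)+1/4·(-0.137701)≈-0.034425; next y=7/10·0.091712+1/4·(-0.034425)≈0.055592
n=7: y≈0.055592, sp=-1, e=sp−y≈-1.055592; I≈-17.642845, D=e−e_prev≈0.036120; u=0·(-1.055592)+0·(-17.642845)+1/4·0.036120≈0.009030; next y=7/10·0.055592+1/4·0.009030≈0.041172
n=8: y≈0.041172, sp=1, e=sp−y≈0.958828; I≈-16.684017, D=e−e_prev≈2.014420; u=0·0.958828+0·(-16.684017)+1/4·2.014420≈0.503605; next y=7/10·0.041172+1/4·0.503605≈0.154722
n=9: y≈0.154722, sp=1, e=sp−y≈0.845278; I≈-15.838739, D=e−e_prev≈-0.113550; u=0·0.845278+0·(-15.838739)+1/4·(-0.113550)≈-0.028387; next y=7/10·0.154722+1/4·(-0.028387)≈0.101208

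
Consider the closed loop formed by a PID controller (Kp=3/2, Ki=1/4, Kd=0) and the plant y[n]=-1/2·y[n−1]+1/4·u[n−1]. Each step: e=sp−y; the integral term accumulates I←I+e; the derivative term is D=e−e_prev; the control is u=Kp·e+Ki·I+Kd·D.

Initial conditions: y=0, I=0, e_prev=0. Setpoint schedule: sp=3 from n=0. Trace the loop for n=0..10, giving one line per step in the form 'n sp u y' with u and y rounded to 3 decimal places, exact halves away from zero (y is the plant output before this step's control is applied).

0 3 5.250 0.000
1 3 3.703 1.313
2 3 5.950 0.270
3 3 4.737 1.353
4 3 6.627 0.508
5 3 5.684 1.403
6 3 7.279 0.720
7 3 6.554 1.460
8 3 7.904 0.908
9 3 7.353 1.522
10 3 8.501 1.077

(exact arithmetic carried between steps; '≈' marks a value shown rounded to 6 d.p. or computed from one; I and e_prev carry over from the previous line; the table rounds u and y to 3 d.p., halves away from zero)
n=0: y=0, sp=3, e=sp−y=3; I=3, D=e−e_prev=3; u=3/2·3+1/4·3+0·3=5.25; next y=-1/2·0+1/4·5.25=1.3125
n=1: y=1.3125, sp=3, e=sp−y=1.6875; I=4.6875, D=e−e_prev=-1.3125; u=3/2·1.6875+1/4·4.6875+0·(-1.3125)=3.703125; next y=-1/2·1.3125+1/4·3.703125≈0.269531
n=2: y≈0.269531, sp=3, e=sp−y≈2.730469; I≈7.417969, D=e−e_prev≈1.042969; u=3/2·2.730469+1/4·7.417969+0·1.042969≈5.950195; next y=-1/2·0.269531+1/4·5.950195≈1.352783
n=3: y≈1.352783, sp=3, e=sp−y≈1.647217; I≈9.065186, D=e−e_prev≈-1.083252; u=3/2·1.647217+1/4·9.065186+0·(-1.083252)≈4.737122; next y=-1/2·1.352783+1/4·4.737122≈0.507889
n=4: y≈0.507889, sp=3, e=sp−y≈2.492111; I≈11.557297, D=e−e_prev≈0.844894; u=3/2·2.492111+1/4·11.557297+0·0.844894≈6.627491; next y=-1/2·0.507889+1/4·6.627491≈1.402928
n=5: y≈1.402928, sp=3, e=sp−y≈1.597072; I≈13.154368, D=e−e_prev≈-0.895040; u=3/2·1.597072+1/4·13.154368+0·(-0.895040)≈5.684200; next y=-1/2·1.402928+1/4·5.684200≈0.719586
n=6: y≈0.719586, sp=3, e=sp−y≈2.280414; I≈15.434783, D=e−e_prev≈0.683343; u=3/2·2.280414+1/4·15.434783+0·0.683343≈7.279317; next y=-1/2·0.719586+1/4·7.279317≈1.460036
n=7: y≈1.460036, sp=3, e=sp−y≈1.539964; I≈16.974746, D=e−e_prev≈-0.740451; u=3/2·1.539964+1/4·16.974746+0·(-0.740451)≈6.553632; next y=-1/2·1.460036+1/4·6.553632≈0.908390
n=8: y≈0.908390, sp=3, e=sp−y≈2.091610; I≈19.066356, D=e−e_prev≈0.551647; u=3/2·2.091610+1/4·19.066356+0·0.551647≈7.904004; next y=-1/2·0.908390+1/4·7.904004≈1.521806
n=9: y≈1.521806, sp=3, e=sp−y≈1.478194; I≈20.544550, D=e−e_prev≈-0.613416; u=3/2·1.478194+1/4·20.544550+0·(-0.613416)≈7.353428; next y=-1/2·1.521806+1/4·7.353428≈1.077454
n=10: y≈1.077454, sp=3, e=sp−y≈1.922546; I≈22.467096, D=e−e_prev≈0.444352; u=3/2·1.922546+1/4·22.467096+0·0.444352≈8.500593; next y=-1/2·1.077454+1/4·8.500593≈1.586421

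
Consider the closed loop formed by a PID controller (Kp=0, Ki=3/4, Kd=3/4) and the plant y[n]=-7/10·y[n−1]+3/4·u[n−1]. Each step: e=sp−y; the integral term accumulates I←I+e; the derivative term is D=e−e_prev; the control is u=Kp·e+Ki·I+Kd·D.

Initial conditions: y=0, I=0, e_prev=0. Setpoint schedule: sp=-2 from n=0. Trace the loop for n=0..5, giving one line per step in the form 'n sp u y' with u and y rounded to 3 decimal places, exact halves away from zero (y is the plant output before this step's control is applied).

(exact arithmetic carried between steps; '≈' marks a value shown rounded to 6 d.p. or computed from one; I and e_prev carry over from the previous line; the table rounds u and y to 3 d.p., halves away from zero)
n=0: y=0, sp=-2, e=sp−y=-2; I=-2, D=e−e_prev=-2; u=0·(-2)+3/4·(-2)+3/4·(-2)=-3; next y=-7/10·0+3/4·(-3)=-2.25
n=1: y=-2.25, sp=-2, e=sp−y=0.25; I=-1.75, D=e−e_prev=2.25; u=0·0.25+3/4·(-1.75)+3/4·2.25=0.375; next y=-7/10·(-2.25)+3/4·0.375=1.85625
n=2: y=1.85625, sp=-2, e=sp−y=-3.85625; I=-5.60625, D=e−e_prev=-4.10625; u=0·(-3.85625)+3/4·(-5.60625)+3/4·(-4.10625)=-7.284375; next y=-7/10·1.85625+3/4·(-7.284375)≈-6.762656
n=3: y≈-6.762656, sp=-2, e=sp−y≈4.762656; I≈-0.843594, D=e−e_prev≈8.618906; u=0·4.762656+3/4·(-0.843594)+3/4·8.618906≈5.831484; next y=-7/10·(-6.762656)+3/4·5.831484≈9.107473
n=4: y≈9.107473, sp=-2, e=sp−y≈-11.107473; I≈-11.951066, D=e−e_prev≈-15.870129; u=0·(-11.107473)+3/4·(-11.951066)+3/4·(-15.870129)≈-20.865896; next y=-7/10·9.107473+3/4·(-20.865896)≈-22.024653
n=5: y≈-22.024653, sp=-2, e=sp−y≈20.024653; I≈8.073587, D=e−e_prev≈31.132126; u=0·20.024653+3/4·8.073587+3/4·31.132126≈29.404285; next y=-7/10·(-22.024653)+3/4·29.404285≈37.470471

0 -2 -3.000 0.000
1 -2 0.375 -2.250
2 -2 -7.284 1.856
3 -2 5.831 -6.763
4 -2 -20.866 9.107
5 -2 29.404 -22.025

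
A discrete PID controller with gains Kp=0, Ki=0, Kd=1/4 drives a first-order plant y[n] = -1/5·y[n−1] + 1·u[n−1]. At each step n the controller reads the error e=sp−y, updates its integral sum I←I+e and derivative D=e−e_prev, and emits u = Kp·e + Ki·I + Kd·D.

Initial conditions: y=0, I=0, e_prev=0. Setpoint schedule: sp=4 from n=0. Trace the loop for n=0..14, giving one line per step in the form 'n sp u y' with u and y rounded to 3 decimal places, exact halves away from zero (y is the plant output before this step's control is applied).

(exact arithmetic carried between steps; '≈' marks a value shown rounded to 6 d.p. or computed from one; I and e_prev carry over from the previous line; the table rounds u and y to 3 d.p., halves away from zero)
n=0: y=0, sp=4, e=sp−y=4; I=4, D=e−e_prev=4; u=0·4+0·4+1/4·4=1; next y=-1/5·0+1·1=1
n=1: y=1, sp=4, e=sp−y=3; I=7, D=e−e_prev=-1; u=0·3+0·7+1/4·(-1)=-0.25; next y=-1/5·1+1·(-0.25)=-0.45
n=2: y=-0.45, sp=4, e=sp−y=4.45; I=11.45, D=e−e_prev=1.45; u=0·4.45+0·11.45+1/4·1.45=0.3625; next y=-1/5·(-0.45)+1·0.3625=0.4525
n=3: y=0.4525, sp=4, e=sp−y=3.5475; I=14.9975, D=e−e_prev=-0.9025; u=0·3.5475+0·14.9975+1/4·(-0.9025)=-0.225625; next y=-1/5·0.4525+1·(-0.225625)=-0.316125
n=4: y=-0.316125, sp=4, e=sp−y=4.316125; I=19.313625, D=e−e_prev=0.768625; u=0·4.316125+0·19.313625+1/4·0.768625≈0.192156; next y=-1/5·(-0.316125)+1·0.192156≈0.255381
n=5: y≈0.255381, sp=4, e=sp−y≈3.744619; I≈23.058244, D=e−e_prev≈-0.571506; u=0·3.744619+0·23.058244+1/4·(-0.571506)≈-0.142877; next y=-1/5·0.255381+1·(-0.142877)≈-0.193953
n=6: y≈-0.193953, sp=4, e=sp−y≈4.193953; I≈27.252197, D=e−e_prev≈0.449334; u=0·4.193953+0·27.252197+1/4·0.449334≈0.112334; next y=-1/5·(-0.193953)+1·0.112334≈0.151124
n=7: y≈0.151124, sp=4, e=sp−y≈3.848876; I≈31.101072, D=e−e_prev≈-0.345077; u=0·3.848876+0·31.101072+1/4·(-0.345077)≈-0.086269; next y=-1/5·0.151124+1·(-0.086269)≈-0.116494
n=8: y≈-0.116494, sp=4, e=sp−y≈4.116494; I≈35.217567, D=e−e_prev≈0.267618; u=0·4.116494+0·35.217567+1/4·0.267618≈0.066905; next y=-1/5·(-0.116494)+1·0.066905≈0.090203
n=9: y≈0.090203, sp=4, e=sp−y≈3.909797; I≈39.127363, D=e−e_prev≈-0.206697; u=0·3.909797+0·39.127363+1/4·(-0.206697)≈-0.051674; next y=-1/5·0.090203+1·(-0.051674)≈-0.069715
n=10: y≈-0.069715, sp=4, e=sp−y≈4.069715; I≈43.197078, D=e−e_prev≈0.159918; u=0·4.069715+0·43.197078+1/4·0.159918≈0.039980; next y=-1/5·(-0.069715)+1·0.039980≈0.053923
n=11: y≈0.053923, sp=4, e=sp−y≈3.946077; I≈47.143156, D=e−e_prev≈-0.123638; u=0·3.946077+0·47.143156+1/4·(-0.123638)≈-0.030909; next y=-1/5·0.053923+1·(-0.030909)≈-0.041694
n=12: y≈-0.041694, sp=4, e=sp−y≈4.041694; I≈51.184850, D=e−e_prev≈0.095617; u=0·4.041694+0·51.184850+1/4·0.095617≈0.023904; next y=-1/5·(-0.041694)+1·0.023904≈0.032243
n=13: y≈0.032243, sp=4, e=sp−y≈3.967757; I≈55.152607, D=e−e_prev≈-0.073937; u=0·3.967757+0·55.152607+1/4·(-0.073937)≈-0.018484; next y=-1/5·0.032243+1·(-0.018484)≈-0.024933
n=14: y≈-0.024933, sp=4, e=sp−y≈4.024933; I≈59.177539, D=e−e_prev≈0.057176; u=0·4.024933+0·59.177539+1/4·0.057176≈0.014294; next y=-1/5·(-0.024933)+1·0.014294≈0.019280

0 4 1.000 0.000
1 4 -0.250 1.000
2 4 0.363 -0.450
3 4 -0.226 0.453
4 4 0.192 -0.316
5 4 -0.143 0.255
6 4 0.112 -0.194
7 4 -0.086 0.151
8 4 0.067 -0.116
9 4 -0.052 0.090
10 4 0.040 -0.070
11 4 -0.031 0.054
12 4 0.024 -0.042
13 4 -0.018 0.032
14 4 0.014 -0.025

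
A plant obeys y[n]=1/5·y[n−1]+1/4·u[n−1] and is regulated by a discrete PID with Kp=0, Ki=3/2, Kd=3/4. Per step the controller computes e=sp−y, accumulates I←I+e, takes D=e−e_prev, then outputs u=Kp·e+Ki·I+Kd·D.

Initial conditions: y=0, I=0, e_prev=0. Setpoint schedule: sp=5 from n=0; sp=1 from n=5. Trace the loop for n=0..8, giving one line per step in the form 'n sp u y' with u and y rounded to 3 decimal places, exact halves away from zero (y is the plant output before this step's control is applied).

0 5 11.250 0.000
1 5 8.672 2.813
2 5 14.247 2.730
3 5 14.491 4.108
4 5 16.105 4.444
5 1 7.132 4.915
6 1 9.448 2.766
7 1 4.851 2.915
8 1 4.609 1.796

(exact arithmetic carried between steps; '≈' marks a value shown rounded to 6 d.p. or computed from one; I and e_prev carry over from the previous line; the table rounds u and y to 3 d.p., halves away from zero)
n=0: y=0, sp=5, e=sp−y=5; I=5, D=e−e_prev=5; u=0·5+3/2·5+3/4·5=11.25; next y=1/5·0+1/4·11.25=2.8125
n=1: y=2.8125, sp=5, e=sp−y=2.1875; I=7.1875, D=e−e_prev=-2.8125; u=0·2.1875+3/2·7.1875+3/4·(-2.8125)=8.671875; next y=1/5·2.8125+1/4·8.671875≈2.730469
n=2: y≈2.730469, sp=5, e=sp−y≈2.269531; I≈9.457031, D=e−e_prev≈0.082031; u=0·2.269531+3/2·9.457031+3/4·0.082031≈14.247070; next y=1/5·2.730469+1/4·14.247070≈4.107861
n=3: y≈4.107861, sp=5, e=sp−y≈0.892139; I≈10.349170, D=e−e_prev≈-1.377393; u=0·0.892139+3/2·10.349170+3/4·(-1.377393)≈14.490710; next y=1/5·4.107861+1/4·14.490710≈4.444250
n=4: y≈4.444250, sp=5, e=sp−y≈0.555750; I≈10.904920, D=e−e_prev≈-0.336389; u=0·0.555750+3/2·10.904920+3/4·(-0.336389)≈16.105089; next y=1/5·4.444250+1/4·16.105089≈4.915122
n=5: y≈4.915122, sp=1, e=sp−y≈-3.915122; I≈6.989798, D=e−e_prev≈-4.470872; u=0·(-3.915122)+3/2·6.989798+3/4·(-4.470872)≈7.131543; next y=1/5·4.915122+1/4·7.131543≈2.765910
n=6: y≈2.765910, sp=1, e=sp−y≈-1.765910; I≈5.223888, D=e−e_prev≈2.149212; u=0·(-1.765910)+3/2·5.223888+3/4·2.149212≈9.447741; next y=1/5·2.765910+1/4·9.447741≈2.915117
n=7: y≈2.915117, sp=1, e=sp−y≈-1.915117; I≈3.308771, D=e−e_prev≈-0.149207; u=0·(-1.915117)+3/2·3.308771+3/4·(-0.149207)≈4.851251; next y=1/5·2.915117+1/4·4.851251≈1.795836
n=8: y≈1.795836, sp=1, e=sp−y≈-0.795836; I≈2.512935, D=e−e_prev≈1.119281; u=0·(-0.795836)+3/2·2.512935+3/4·1.119281≈4.608863; next y=1/5·1.795836+1/4·4.608863≈1.511383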